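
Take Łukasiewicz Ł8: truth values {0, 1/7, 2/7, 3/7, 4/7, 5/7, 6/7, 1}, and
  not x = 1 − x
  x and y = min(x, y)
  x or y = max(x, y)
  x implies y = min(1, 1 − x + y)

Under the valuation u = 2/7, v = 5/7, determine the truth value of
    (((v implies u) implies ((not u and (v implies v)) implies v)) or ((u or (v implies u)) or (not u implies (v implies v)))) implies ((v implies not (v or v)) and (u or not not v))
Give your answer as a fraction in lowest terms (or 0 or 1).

v implies u = 5/7 implies 2/7 = 4/7
not u = not 2/7 = 5/7
v implies v = 5/7 implies 5/7 = 1
not u and (v implies v) = 5/7 and 1 = 5/7
(not u and (v implies v)) implies v = 5/7 implies 5/7 = 1
(v implies u) implies ((not u and (v implies v)) implies v) = 4/7 implies 1 = 1
v implies u = 5/7 implies 2/7 = 4/7
u or (v implies u) = 2/7 or 4/7 = 4/7
not u = not 2/7 = 5/7
v implies v = 5/7 implies 5/7 = 1
not u implies (v implies v) = 5/7 implies 1 = 1
(u or (v implies u)) or (not u implies (v implies v)) = 4/7 or 1 = 1
((v implies u) implies ((not u and (v implies v)) implies v)) or ((u or (v implies u)) or (not u implies (v implies v))) = 1 or 1 = 1
v or v = 5/7 or 5/7 = 5/7
not (v or v) = not 5/7 = 2/7
v implies not (v or v) = 5/7 implies 2/7 = 4/7
not v = not 5/7 = 2/7
not not v = not 2/7 = 5/7
u or not not v = 2/7 or 5/7 = 5/7
(v implies not (v or v)) and (u or not not v) = 4/7 and 5/7 = 4/7
(((v implies u) implies ((not u and (v implies v)) implies v)) or ((u or (v implies u)) or (not u implies (v implies v)))) implies ((v implies not (v or v)) and (u or not not v)) = 1 implies 4/7 = 4/7

4/7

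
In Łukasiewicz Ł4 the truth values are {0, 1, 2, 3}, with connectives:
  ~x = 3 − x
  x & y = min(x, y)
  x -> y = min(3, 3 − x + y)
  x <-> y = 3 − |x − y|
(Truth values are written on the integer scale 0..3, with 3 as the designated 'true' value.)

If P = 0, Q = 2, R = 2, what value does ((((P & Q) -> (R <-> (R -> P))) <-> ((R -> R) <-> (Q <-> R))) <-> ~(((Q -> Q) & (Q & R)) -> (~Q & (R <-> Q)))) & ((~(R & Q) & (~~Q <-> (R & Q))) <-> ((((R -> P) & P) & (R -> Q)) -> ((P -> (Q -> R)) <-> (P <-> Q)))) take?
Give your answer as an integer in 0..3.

1

P & Q = 0 & 2 = 0
R -> P = 2 -> 0 = 1
R <-> (R -> P) = 2 <-> 1 = 2
(P & Q) -> (R <-> (R -> P)) = 0 -> 2 = 3
R -> R = 2 -> 2 = 3
Q <-> R = 2 <-> 2 = 3
(R -> R) <-> (Q <-> R) = 3 <-> 3 = 3
((P & Q) -> (R <-> (R -> P))) <-> ((R -> R) <-> (Q <-> R)) = 3 <-> 3 = 3
Q -> Q = 2 -> 2 = 3
Q & R = 2 & 2 = 2
(Q -> Q) & (Q & R) = 3 & 2 = 2
~Q = ~2 = 1
R <-> Q = 2 <-> 2 = 3
~Q & (R <-> Q) = 1 & 3 = 1
((Q -> Q) & (Q & R)) -> (~Q & (R <-> Q)) = 2 -> 1 = 2
~(((Q -> Q) & (Q & R)) -> (~Q & (R <-> Q))) = ~2 = 1
(((P & Q) -> (R <-> (R -> P))) <-> ((R -> R) <-> (Q <-> R))) <-> ~(((Q -> Q) & (Q & R)) -> (~Q & (R <-> Q))) = 3 <-> 1 = 1
R & Q = 2 & 2 = 2
~(R & Q) = ~2 = 1
~Q = ~2 = 1
~~Q = ~1 = 2
R & Q = 2 & 2 = 2
~~Q <-> (R & Q) = 2 <-> 2 = 3
~(R & Q) & (~~Q <-> (R & Q)) = 1 & 3 = 1
R -> P = 2 -> 0 = 1
(R -> P) & P = 1 & 0 = 0
R -> Q = 2 -> 2 = 3
((R -> P) & P) & (R -> Q) = 0 & 3 = 0
Q -> R = 2 -> 2 = 3
P -> (Q -> R) = 0 -> 3 = 3
P <-> Q = 0 <-> 2 = 1
(P -> (Q -> R)) <-> (P <-> Q) = 3 <-> 1 = 1
(((R -> P) & P) & (R -> Q)) -> ((P -> (Q -> R)) <-> (P <-> Q)) = 0 -> 1 = 3
(~(R & Q) & (~~Q <-> (R & Q))) <-> ((((R -> P) & P) & (R -> Q)) -> ((P -> (Q -> R)) <-> (P <-> Q))) = 1 <-> 3 = 1
((((P & Q) -> (R <-> (R -> P))) <-> ((R -> R) <-> (Q <-> R))) <-> ~(((Q -> Q) & (Q & R)) -> (~Q & (R <-> Q)))) & ((~(R & Q) & (~~Q <-> (R & Q))) <-> ((((R -> P) & P) & (R -> Q)) -> ((P -> (Q -> R)) <-> (P <-> Q)))) = 1 & 1 = 1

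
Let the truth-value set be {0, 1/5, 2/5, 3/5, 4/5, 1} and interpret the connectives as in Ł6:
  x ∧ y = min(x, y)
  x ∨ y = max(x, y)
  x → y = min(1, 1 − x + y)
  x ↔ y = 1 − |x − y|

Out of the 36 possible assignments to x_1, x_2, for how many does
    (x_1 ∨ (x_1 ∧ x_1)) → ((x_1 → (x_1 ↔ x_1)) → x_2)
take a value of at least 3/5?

value 1: 21 assignments (counts)
value 4/5: 5 assignments (counts)
value 3/5: 4 assignments (counts)
value 2/5: 3 assignments
value 1/5: 2 assignments
value 0: 1 assignment
So 30 of the 36 assignments meet the threshold.

30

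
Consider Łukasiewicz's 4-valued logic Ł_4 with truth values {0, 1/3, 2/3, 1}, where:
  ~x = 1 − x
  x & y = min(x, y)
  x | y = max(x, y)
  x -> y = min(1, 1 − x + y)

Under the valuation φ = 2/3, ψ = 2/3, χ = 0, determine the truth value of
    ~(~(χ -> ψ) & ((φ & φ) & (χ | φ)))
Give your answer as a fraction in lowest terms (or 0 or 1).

1

χ -> ψ = 0 -> 2/3 = 1
~(χ -> ψ) = ~1 = 0
φ & φ = 2/3 & 2/3 = 2/3
χ | φ = 0 | 2/3 = 2/3
(φ & φ) & (χ | φ) = 2/3 & 2/3 = 2/3
~(χ -> ψ) & ((φ & φ) & (χ | φ)) = 0 & 2/3 = 0
~(~(χ -> ψ) & ((φ & φ) & (χ | φ))) = ~0 = 1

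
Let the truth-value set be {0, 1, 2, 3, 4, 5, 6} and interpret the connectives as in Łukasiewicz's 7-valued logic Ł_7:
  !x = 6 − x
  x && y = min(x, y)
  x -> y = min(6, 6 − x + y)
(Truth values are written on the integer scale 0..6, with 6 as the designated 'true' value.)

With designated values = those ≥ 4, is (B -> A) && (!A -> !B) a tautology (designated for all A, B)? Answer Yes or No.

No

Counterexample: take A = 0, B = 3.
B -> A = 3 -> 0 = 3
!A = !0 = 6
!B = !3 = 3
!A -> !B = 6 -> 3 = 3
(B -> A) && (!A -> !B) = 3 && 3 = 3
This gives 3, which is below 4.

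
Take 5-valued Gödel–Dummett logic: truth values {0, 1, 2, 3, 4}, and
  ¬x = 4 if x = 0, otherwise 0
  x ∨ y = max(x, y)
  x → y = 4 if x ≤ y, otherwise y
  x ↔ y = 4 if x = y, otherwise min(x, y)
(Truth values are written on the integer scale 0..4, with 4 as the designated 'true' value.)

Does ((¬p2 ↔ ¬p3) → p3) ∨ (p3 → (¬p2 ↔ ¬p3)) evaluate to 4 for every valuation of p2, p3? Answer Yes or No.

At p2 = 2, p3 = 1, for instance:
¬p2 = ¬2 = 0
¬p3 = ¬1 = 0
¬p2 ↔ ¬p3 = 0 ↔ 0 = 4
(¬p2 ↔ ¬p3) → p3 = 4 → 1 = 1
p3 → (¬p2 ↔ ¬p3) = 1 → 4 = 4
((¬p2 ↔ ¬p3) → p3) ∨ (p3 → (¬p2 ↔ ¬p3)) = 1 ∨ 4 = 4
and checking the remaining 24 assignments likewise gives ≥ 4 in every case.

Yes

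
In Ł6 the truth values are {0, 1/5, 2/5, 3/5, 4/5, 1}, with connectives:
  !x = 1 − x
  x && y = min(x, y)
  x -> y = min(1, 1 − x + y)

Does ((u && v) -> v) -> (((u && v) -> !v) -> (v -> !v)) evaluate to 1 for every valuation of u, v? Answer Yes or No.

No

Counterexample: take u = 0, v = 3/5.
u && v = 0 && 3/5 = 0
(u && v) -> v = 0 -> 3/5 = 1
u && v = 0 && 3/5 = 0
!v = !3/5 = 2/5
(u && v) -> !v = 0 -> 2/5 = 1
v -> !v = 3/5 -> 2/5 = 4/5
((u && v) -> !v) -> (v -> !v) = 1 -> 4/5 = 4/5
((u && v) -> v) -> (((u && v) -> !v) -> (v -> !v)) = 1 -> 4/5 = 4/5
This gives 4/5 ≠ 1.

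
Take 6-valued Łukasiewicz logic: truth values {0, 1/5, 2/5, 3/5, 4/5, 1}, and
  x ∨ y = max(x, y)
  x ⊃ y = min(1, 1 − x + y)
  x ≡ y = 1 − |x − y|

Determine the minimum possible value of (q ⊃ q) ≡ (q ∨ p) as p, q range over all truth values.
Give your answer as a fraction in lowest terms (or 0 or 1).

0

Take p = 0, q = 0:
q ⊃ q = 0 ⊃ 0 = 1
q ∨ p = 0 ∨ 0 = 0
(q ⊃ q) ≡ (q ∨ p) = 1 ≡ 0 = 0
No assignment yields a value below 0, so this is the minimum.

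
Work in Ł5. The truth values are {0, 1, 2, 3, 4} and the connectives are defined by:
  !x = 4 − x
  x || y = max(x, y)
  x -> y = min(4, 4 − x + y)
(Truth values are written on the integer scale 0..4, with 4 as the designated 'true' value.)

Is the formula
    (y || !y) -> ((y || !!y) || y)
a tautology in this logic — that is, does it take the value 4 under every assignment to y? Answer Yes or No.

No

Counterexample: take y = 0.
!y = !0 = 4
y || !y = 0 || 4 = 4
!y = !0 = 4
!!y = !4 = 0
y || !!y = 0 || 0 = 0
(y || !!y) || y = 0 || 0 = 0
(y || !y) -> ((y || !!y) || y) = 4 -> 0 = 0
This gives 0 ≠ 4.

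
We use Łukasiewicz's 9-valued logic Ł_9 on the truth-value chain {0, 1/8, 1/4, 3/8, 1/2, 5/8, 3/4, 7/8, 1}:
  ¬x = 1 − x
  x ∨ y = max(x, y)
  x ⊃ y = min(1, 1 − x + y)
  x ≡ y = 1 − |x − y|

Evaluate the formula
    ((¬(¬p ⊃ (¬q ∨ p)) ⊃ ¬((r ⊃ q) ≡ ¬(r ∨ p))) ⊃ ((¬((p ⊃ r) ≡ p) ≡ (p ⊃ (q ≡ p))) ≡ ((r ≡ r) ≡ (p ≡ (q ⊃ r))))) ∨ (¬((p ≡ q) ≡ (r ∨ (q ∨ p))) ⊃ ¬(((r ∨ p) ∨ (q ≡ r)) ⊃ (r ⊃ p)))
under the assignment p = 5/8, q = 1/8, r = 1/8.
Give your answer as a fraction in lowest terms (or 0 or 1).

¬p = ¬5/8 = 3/8
¬q = ¬1/8 = 7/8
¬q ∨ p = 7/8 ∨ 5/8 = 7/8
¬p ⊃ (¬q ∨ p) = 3/8 ⊃ 7/8 = 1
¬(¬p ⊃ (¬q ∨ p)) = ¬1 = 0
r ⊃ q = 1/8 ⊃ 1/8 = 1
r ∨ p = 1/8 ∨ 5/8 = 5/8
¬(r ∨ p) = ¬5/8 = 3/8
(r ⊃ q) ≡ ¬(r ∨ p) = 1 ≡ 3/8 = 3/8
¬((r ⊃ q) ≡ ¬(r ∨ p)) = ¬3/8 = 5/8
¬(¬p ⊃ (¬q ∨ p)) ⊃ ¬((r ⊃ q) ≡ ¬(r ∨ p)) = 0 ⊃ 5/8 = 1
p ⊃ r = 5/8 ⊃ 1/8 = 1/2
(p ⊃ r) ≡ p = 1/2 ≡ 5/8 = 7/8
¬((p ⊃ r) ≡ p) = ¬7/8 = 1/8
q ≡ p = 1/8 ≡ 5/8 = 1/2
p ⊃ (q ≡ p) = 5/8 ⊃ 1/2 = 7/8
¬((p ⊃ r) ≡ p) ≡ (p ⊃ (q ≡ p)) = 1/8 ≡ 7/8 = 1/4
r ≡ r = 1/8 ≡ 1/8 = 1
q ⊃ r = 1/8 ⊃ 1/8 = 1
p ≡ (q ⊃ r) = 5/8 ≡ 1 = 5/8
(r ≡ r) ≡ (p ≡ (q ⊃ r)) = 1 ≡ 5/8 = 5/8
(¬((p ⊃ r) ≡ p) ≡ (p ⊃ (q ≡ p))) ≡ ((r ≡ r) ≡ (p ≡ (q ⊃ r))) = 1/4 ≡ 5/8 = 5/8
(¬(¬p ⊃ (¬q ∨ p)) ⊃ ¬((r ⊃ q) ≡ ¬(r ∨ p))) ⊃ ((¬((p ⊃ r) ≡ p) ≡ (p ⊃ (q ≡ p))) ≡ ((r ≡ r) ≡ (p ≡ (q ⊃ r)))) = 1 ⊃ 5/8 = 5/8
p ≡ q = 5/8 ≡ 1/8 = 1/2
q ∨ p = 1/8 ∨ 5/8 = 5/8
r ∨ (q ∨ p) = 1/8 ∨ 5/8 = 5/8
(p ≡ q) ≡ (r ∨ (q ∨ p)) = 1/2 ≡ 5/8 = 7/8
¬((p ≡ q) ≡ (r ∨ (q ∨ p))) = ¬7/8 = 1/8
r ∨ p = 1/8 ∨ 5/8 = 5/8
q ≡ r = 1/8 ≡ 1/8 = 1
(r ∨ p) ∨ (q ≡ r) = 5/8 ∨ 1 = 1
r ⊃ p = 1/8 ⊃ 5/8 = 1
((r ∨ p) ∨ (q ≡ r)) ⊃ (r ⊃ p) = 1 ⊃ 1 = 1
¬(((r ∨ p) ∨ (q ≡ r)) ⊃ (r ⊃ p)) = ¬1 = 0
¬((p ≡ q) ≡ (r ∨ (q ∨ p))) ⊃ ¬(((r ∨ p) ∨ (q ≡ r)) ⊃ (r ⊃ p)) = 1/8 ⊃ 0 = 7/8
((¬(¬p ⊃ (¬q ∨ p)) ⊃ ¬((r ⊃ q) ≡ ¬(r ∨ p))) ⊃ ((¬((p ⊃ r) ≡ p) ≡ (p ⊃ (q ≡ p))) ≡ ((r ≡ r) ≡ (p ≡ (q ⊃ r))))) ∨ (¬((p ≡ q) ≡ (r ∨ (q ∨ p))) ⊃ ¬(((r ∨ p) ∨ (q ≡ r)) ⊃ (r ⊃ p))) = 5/8 ∨ 7/8 = 7/8

7/8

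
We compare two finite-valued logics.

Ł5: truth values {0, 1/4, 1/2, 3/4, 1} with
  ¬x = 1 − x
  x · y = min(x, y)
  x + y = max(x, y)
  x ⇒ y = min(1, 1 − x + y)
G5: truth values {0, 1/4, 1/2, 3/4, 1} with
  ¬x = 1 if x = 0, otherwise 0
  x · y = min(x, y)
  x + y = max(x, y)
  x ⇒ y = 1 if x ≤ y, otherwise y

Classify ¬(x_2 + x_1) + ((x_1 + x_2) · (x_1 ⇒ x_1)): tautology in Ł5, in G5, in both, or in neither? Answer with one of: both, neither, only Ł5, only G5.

In Ł5: at x_1 = 0, x_2 = 1/4 the value is 3/4 — not a tautology.
In G5: at x_1 = 0, x_2 = 1/4 the value is 1/4 — not a tautology.

neither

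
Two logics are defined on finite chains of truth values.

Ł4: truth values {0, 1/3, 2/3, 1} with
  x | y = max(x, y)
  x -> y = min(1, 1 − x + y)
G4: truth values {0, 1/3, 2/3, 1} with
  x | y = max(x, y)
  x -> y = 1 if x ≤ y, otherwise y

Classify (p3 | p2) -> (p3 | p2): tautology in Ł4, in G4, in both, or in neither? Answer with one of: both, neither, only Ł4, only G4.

In Ł4: every assignment gives 1 — tautology.
In G4: every assignment gives 1 — tautology.

both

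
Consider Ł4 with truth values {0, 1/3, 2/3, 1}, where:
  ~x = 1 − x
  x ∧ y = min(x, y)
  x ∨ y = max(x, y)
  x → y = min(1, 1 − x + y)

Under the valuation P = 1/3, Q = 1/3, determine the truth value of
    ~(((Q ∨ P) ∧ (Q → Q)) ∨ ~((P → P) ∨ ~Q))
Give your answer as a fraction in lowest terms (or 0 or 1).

2/3

Q ∨ P = 1/3 ∨ 1/3 = 1/3
Q → Q = 1/3 → 1/3 = 1
(Q ∨ P) ∧ (Q → Q) = 1/3 ∧ 1 = 1/3
P → P = 1/3 → 1/3 = 1
~Q = ~1/3 = 2/3
(P → P) ∨ ~Q = 1 ∨ 2/3 = 1
~((P → P) ∨ ~Q) = ~1 = 0
((Q ∨ P) ∧ (Q → Q)) ∨ ~((P → P) ∨ ~Q) = 1/3 ∨ 0 = 1/3
~(((Q ∨ P) ∧ (Q → Q)) ∨ ~((P → P) ∨ ~Q)) = ~1/3 = 2/3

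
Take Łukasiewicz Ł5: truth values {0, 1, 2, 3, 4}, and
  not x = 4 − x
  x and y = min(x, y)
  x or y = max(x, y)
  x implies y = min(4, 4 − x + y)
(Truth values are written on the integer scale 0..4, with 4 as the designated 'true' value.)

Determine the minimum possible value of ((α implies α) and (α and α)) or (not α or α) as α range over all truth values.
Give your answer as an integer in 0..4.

Take α = 2:
α implies α = 2 implies 2 = 4
α and α = 2 and 2 = 2
(α implies α) and (α and α) = 4 and 2 = 2
not α = not 2 = 2
not α or α = 2 or 2 = 2
((α implies α) and (α and α)) or (not α or α) = 2 or 2 = 2
No assignment yields a value below 2, so this is the minimum.

2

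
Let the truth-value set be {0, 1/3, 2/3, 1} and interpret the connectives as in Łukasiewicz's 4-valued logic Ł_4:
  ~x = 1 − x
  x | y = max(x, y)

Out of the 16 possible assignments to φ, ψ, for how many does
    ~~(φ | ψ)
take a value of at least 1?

7

φ = 0, ψ = 0 ↦ 0  <
φ = 0, ψ = 1/3 ↦ 1/3  <
φ = 0, ψ = 2/3 ↦ 2/3  <
φ = 0, ψ = 1 ↦ 1  ≥
φ = 1/3, ψ = 0 ↦ 1/3  <
φ = 1/3, ψ = 1/3 ↦ 1/3  <
φ = 1/3, ψ = 2/3 ↦ 2/3  <
φ = 1/3, ψ = 1 ↦ 1  ≥
φ = 2/3, ψ = 0 ↦ 2/3  <
φ = 2/3, ψ = 1/3 ↦ 2/3  <
φ = 2/3, ψ = 2/3 ↦ 2/3  <
φ = 2/3, ψ = 1 ↦ 1  ≥
φ = 1, ψ = 0 ↦ 1  ≥
φ = 1, ψ = 1/3 ↦ 1  ≥
φ = 1, ψ = 2/3 ↦ 1  ≥
φ = 1, ψ = 1 ↦ 1  ≥
So 7 of the 16 assignments meet the threshold.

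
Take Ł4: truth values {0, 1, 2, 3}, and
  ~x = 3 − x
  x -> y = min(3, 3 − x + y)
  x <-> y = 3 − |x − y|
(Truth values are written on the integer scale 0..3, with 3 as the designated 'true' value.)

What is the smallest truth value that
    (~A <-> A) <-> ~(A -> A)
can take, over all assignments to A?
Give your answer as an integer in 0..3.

1

Take A = 1:
~A = ~1 = 2
~A <-> A = 2 <-> 1 = 2
A -> A = 1 -> 1 = 3
~(A -> A) = ~3 = 0
(~A <-> A) <-> ~(A -> A) = 2 <-> 0 = 1
No assignment yields a value below 1, so this is the minimum.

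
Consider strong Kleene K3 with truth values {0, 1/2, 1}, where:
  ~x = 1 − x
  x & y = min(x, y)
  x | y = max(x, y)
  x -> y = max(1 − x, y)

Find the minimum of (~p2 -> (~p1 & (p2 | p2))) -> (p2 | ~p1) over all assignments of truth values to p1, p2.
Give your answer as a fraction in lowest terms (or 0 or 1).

1/2

Take p1 = 1/2, p2 = 1/2:
~p2 = ~1/2 = 1/2
~p1 = ~1/2 = 1/2
p2 | p2 = 1/2 | 1/2 = 1/2
~p1 & (p2 | p2) = 1/2 & 1/2 = 1/2
~p2 -> (~p1 & (p2 | p2)) = 1/2 -> 1/2 = 1/2
~p1 = ~1/2 = 1/2
p2 | ~p1 = 1/2 | 1/2 = 1/2
(~p2 -> (~p1 & (p2 | p2))) -> (p2 | ~p1) = 1/2 -> 1/2 = 1/2
No assignment yields a value below 1/2, so this is the minimum.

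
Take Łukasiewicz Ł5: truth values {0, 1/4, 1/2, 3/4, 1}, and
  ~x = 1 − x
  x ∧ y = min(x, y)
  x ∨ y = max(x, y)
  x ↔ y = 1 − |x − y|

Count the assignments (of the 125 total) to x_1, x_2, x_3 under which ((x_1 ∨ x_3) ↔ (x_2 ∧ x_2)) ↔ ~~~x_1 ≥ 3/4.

73

value 1: 32 assignments (counts)
value 3/4: 41 assignments (counts)
value 1/2: 30 assignments
value 1/4: 15 assignments
value 0: 7 assignments
So 73 of the 125 assignments meet the threshold.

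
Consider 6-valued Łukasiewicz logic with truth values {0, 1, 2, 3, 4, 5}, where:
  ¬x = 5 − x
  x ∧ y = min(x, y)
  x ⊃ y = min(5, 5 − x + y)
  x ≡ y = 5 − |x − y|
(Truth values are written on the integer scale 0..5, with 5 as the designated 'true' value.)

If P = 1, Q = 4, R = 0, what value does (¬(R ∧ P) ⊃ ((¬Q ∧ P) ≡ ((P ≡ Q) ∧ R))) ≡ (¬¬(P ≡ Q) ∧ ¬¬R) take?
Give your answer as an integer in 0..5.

R ∧ P = 0 ∧ 1 = 0
¬(R ∧ P) = ¬0 = 5
¬Q = ¬4 = 1
¬Q ∧ P = 1 ∧ 1 = 1
P ≡ Q = 1 ≡ 4 = 2
(P ≡ Q) ∧ R = 2 ∧ 0 = 0
(¬Q ∧ P) ≡ ((P ≡ Q) ∧ R) = 1 ≡ 0 = 4
¬(R ∧ P) ⊃ ((¬Q ∧ P) ≡ ((P ≡ Q) ∧ R)) = 5 ⊃ 4 = 4
P ≡ Q = 1 ≡ 4 = 2
¬(P ≡ Q) = ¬2 = 3
¬¬(P ≡ Q) = ¬3 = 2
¬R = ¬0 = 5
¬¬R = ¬5 = 0
¬¬(P ≡ Q) ∧ ¬¬R = 2 ∧ 0 = 0
(¬(R ∧ P) ⊃ ((¬Q ∧ P) ≡ ((P ≡ Q) ∧ R))) ≡ (¬¬(P ≡ Q) ∧ ¬¬R) = 4 ≡ 0 = 1

1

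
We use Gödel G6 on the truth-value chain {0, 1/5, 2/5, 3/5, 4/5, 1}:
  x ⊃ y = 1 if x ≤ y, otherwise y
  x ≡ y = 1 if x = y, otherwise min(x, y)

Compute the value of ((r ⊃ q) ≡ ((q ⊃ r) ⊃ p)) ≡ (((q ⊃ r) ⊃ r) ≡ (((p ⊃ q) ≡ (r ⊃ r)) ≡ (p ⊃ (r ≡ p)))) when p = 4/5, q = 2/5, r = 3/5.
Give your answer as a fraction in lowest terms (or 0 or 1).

r ⊃ q = 3/5 ⊃ 2/5 = 2/5
q ⊃ r = 2/5 ⊃ 3/5 = 1
(q ⊃ r) ⊃ p = 1 ⊃ 4/5 = 4/5
(r ⊃ q) ≡ ((q ⊃ r) ⊃ p) = 2/5 ≡ 4/5 = 2/5
q ⊃ r = 2/5 ⊃ 3/5 = 1
(q ⊃ r) ⊃ r = 1 ⊃ 3/5 = 3/5
p ⊃ q = 4/5 ⊃ 2/5 = 2/5
r ⊃ r = 3/5 ⊃ 3/5 = 1
(p ⊃ q) ≡ (r ⊃ r) = 2/5 ≡ 1 = 2/5
r ≡ p = 3/5 ≡ 4/5 = 3/5
p ⊃ (r ≡ p) = 4/5 ⊃ 3/5 = 3/5
((p ⊃ q) ≡ (r ⊃ r)) ≡ (p ⊃ (r ≡ p)) = 2/5 ≡ 3/5 = 2/5
((q ⊃ r) ⊃ r) ≡ (((p ⊃ q) ≡ (r ⊃ r)) ≡ (p ⊃ (r ≡ p))) = 3/5 ≡ 2/5 = 2/5
((r ⊃ q) ≡ ((q ⊃ r) ⊃ p)) ≡ (((q ⊃ r) ⊃ r) ≡ (((p ⊃ q) ≡ (r ⊃ r)) ≡ (p ⊃ (r ≡ p)))) = 2/5 ≡ 2/5 = 1

1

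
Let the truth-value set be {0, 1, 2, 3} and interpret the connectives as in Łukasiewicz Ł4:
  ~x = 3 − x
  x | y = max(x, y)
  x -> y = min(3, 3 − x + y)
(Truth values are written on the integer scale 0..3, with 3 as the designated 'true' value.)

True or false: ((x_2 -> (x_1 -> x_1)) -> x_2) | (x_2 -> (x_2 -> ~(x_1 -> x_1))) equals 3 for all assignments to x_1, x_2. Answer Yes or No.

Counterexample: take x_1 = 0, x_2 = 2.
x_1 -> x_1 = 0 -> 0 = 3
x_2 -> (x_1 -> x_1) = 2 -> 3 = 3
(x_2 -> (x_1 -> x_1)) -> x_2 = 3 -> 2 = 2
x_1 -> x_1 = 0 -> 0 = 3
~(x_1 -> x_1) = ~3 = 0
x_2 -> ~(x_1 -> x_1) = 2 -> 0 = 1
x_2 -> (x_2 -> ~(x_1 -> x_1)) = 2 -> 1 = 2
((x_2 -> (x_1 -> x_1)) -> x_2) | (x_2 -> (x_2 -> ~(x_1 -> x_1))) = 2 | 2 = 2
This gives 2 ≠ 3.

No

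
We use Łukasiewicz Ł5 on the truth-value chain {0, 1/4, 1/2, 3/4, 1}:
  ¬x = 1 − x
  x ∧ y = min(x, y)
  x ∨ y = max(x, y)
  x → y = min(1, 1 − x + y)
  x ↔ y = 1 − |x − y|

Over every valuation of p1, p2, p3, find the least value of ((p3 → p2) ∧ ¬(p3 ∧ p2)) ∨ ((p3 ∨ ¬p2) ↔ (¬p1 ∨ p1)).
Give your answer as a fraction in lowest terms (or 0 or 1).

1/2

Take p1 = 0, p2 = 1/2, p3 = 1/2:
p3 → p2 = 1/2 → 1/2 = 1
p3 ∧ p2 = 1/2 ∧ 1/2 = 1/2
¬(p3 ∧ p2) = ¬1/2 = 1/2
(p3 → p2) ∧ ¬(p3 ∧ p2) = 1 ∧ 1/2 = 1/2
¬p2 = ¬1/2 = 1/2
p3 ∨ ¬p2 = 1/2 ∨ 1/2 = 1/2
¬p1 = ¬0 = 1
¬p1 ∨ p1 = 1 ∨ 0 = 1
(p3 ∨ ¬p2) ↔ (¬p1 ∨ p1) = 1/2 ↔ 1 = 1/2
((p3 → p2) ∧ ¬(p3 ∧ p2)) ∨ ((p3 ∨ ¬p2) ↔ (¬p1 ∨ p1)) = 1/2 ∨ 1/2 = 1/2
No assignment yields a value below 1/2, so this is the minimum.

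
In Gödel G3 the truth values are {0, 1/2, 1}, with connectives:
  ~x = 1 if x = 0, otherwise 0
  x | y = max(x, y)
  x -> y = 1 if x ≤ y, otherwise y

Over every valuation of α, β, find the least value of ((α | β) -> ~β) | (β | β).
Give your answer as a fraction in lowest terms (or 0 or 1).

Take α = 0, β = 1/2:
α | β = 0 | 1/2 = 1/2
~β = ~1/2 = 0
(α | β) -> ~β = 1/2 -> 0 = 0
β | β = 1/2 | 1/2 = 1/2
((α | β) -> ~β) | (β | β) = 0 | 1/2 = 1/2
No assignment yields a value below 1/2, so this is the minimum.

1/2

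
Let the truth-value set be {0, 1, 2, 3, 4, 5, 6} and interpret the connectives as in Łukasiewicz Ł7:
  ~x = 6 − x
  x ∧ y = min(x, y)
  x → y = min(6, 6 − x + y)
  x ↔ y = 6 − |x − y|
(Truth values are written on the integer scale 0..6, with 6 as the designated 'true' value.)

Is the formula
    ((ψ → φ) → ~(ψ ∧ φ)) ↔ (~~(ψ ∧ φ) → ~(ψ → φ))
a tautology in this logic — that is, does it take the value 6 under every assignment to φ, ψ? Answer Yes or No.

At φ = 4, ψ = 2, for instance:
ψ → φ = 2 → 4 = 6
ψ ∧ φ = 2 ∧ 4 = 2
~(ψ ∧ φ) = ~2 = 4
(ψ → φ) → ~(ψ ∧ φ) = 6 → 4 = 4
~~(ψ ∧ φ) = ~4 = 2
~(ψ → φ) = ~6 = 0
~~(ψ ∧ φ) → ~(ψ → φ) = 2 → 0 = 4
((ψ → φ) → ~(ψ ∧ φ)) ↔ (~~(ψ ∧ φ) → ~(ψ → φ)) = 4 ↔ 4 = 6
and checking the remaining 48 assignments likewise gives ≥ 6 in every case.

Yes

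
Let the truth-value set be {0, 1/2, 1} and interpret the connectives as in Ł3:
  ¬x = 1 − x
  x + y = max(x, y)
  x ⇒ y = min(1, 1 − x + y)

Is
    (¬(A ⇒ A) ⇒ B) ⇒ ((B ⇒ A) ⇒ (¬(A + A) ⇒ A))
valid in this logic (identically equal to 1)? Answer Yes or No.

Counterexample: take A = 0, B = 0.
A ⇒ A = 0 ⇒ 0 = 1
¬(A ⇒ A) = ¬1 = 0
¬(A ⇒ A) ⇒ B = 0 ⇒ 0 = 1
B ⇒ A = 0 ⇒ 0 = 1
A + A = 0 + 0 = 0
¬(A + A) = ¬0 = 1
¬(A + A) ⇒ A = 1 ⇒ 0 = 0
(B ⇒ A) ⇒ (¬(A + A) ⇒ A) = 1 ⇒ 0 = 0
(¬(A ⇒ A) ⇒ B) ⇒ ((B ⇒ A) ⇒ (¬(A + A) ⇒ A)) = 1 ⇒ 0 = 0
This gives 0 ≠ 1.

No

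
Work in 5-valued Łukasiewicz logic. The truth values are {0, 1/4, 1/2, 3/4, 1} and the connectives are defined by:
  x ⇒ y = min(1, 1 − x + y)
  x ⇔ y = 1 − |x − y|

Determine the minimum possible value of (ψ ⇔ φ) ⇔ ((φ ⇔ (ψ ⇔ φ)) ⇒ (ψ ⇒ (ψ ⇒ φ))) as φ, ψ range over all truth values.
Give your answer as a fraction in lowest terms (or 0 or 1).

Take φ = 1, ψ = 0:
ψ ⇔ φ = 0 ⇔ 1 = 0
ψ ⇔ φ = 0 ⇔ 1 = 0
φ ⇔ (ψ ⇔ φ) = 1 ⇔ 0 = 0
ψ ⇒ φ = 0 ⇒ 1 = 1
ψ ⇒ (ψ ⇒ φ) = 0 ⇒ 1 = 1
(φ ⇔ (ψ ⇔ φ)) ⇒ (ψ ⇒ (ψ ⇒ φ)) = 0 ⇒ 1 = 1
(ψ ⇔ φ) ⇔ ((φ ⇔ (ψ ⇔ φ)) ⇒ (ψ ⇒ (ψ ⇒ φ))) = 0 ⇔ 1 = 0
No assignment yields a value below 0, so this is the minimum.

0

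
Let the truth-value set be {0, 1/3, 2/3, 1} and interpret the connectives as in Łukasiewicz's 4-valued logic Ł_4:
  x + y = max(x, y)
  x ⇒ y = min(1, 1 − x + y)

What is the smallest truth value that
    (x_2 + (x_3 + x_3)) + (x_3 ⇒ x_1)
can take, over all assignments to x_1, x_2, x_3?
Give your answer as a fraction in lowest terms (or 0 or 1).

2/3

Take x_1 = 0, x_2 = 0, x_3 = 1/3:
x_3 + x_3 = 1/3 + 1/3 = 1/3
x_2 + (x_3 + x_3) = 0 + 1/3 = 1/3
x_3 ⇒ x_1 = 1/3 ⇒ 0 = 2/3
(x_2 + (x_3 + x_3)) + (x_3 ⇒ x_1) = 1/3 + 2/3 = 2/3
No assignment yields a value below 2/3, so this is the minimum.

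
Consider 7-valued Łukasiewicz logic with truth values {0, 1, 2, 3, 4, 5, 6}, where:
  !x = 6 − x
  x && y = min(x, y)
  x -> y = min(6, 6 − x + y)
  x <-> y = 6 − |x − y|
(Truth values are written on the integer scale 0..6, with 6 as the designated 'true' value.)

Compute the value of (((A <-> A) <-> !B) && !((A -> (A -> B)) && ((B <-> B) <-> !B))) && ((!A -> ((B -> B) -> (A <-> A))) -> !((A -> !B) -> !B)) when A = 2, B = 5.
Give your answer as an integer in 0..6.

A <-> A = 2 <-> 2 = 6
!B = !5 = 1
(A <-> A) <-> !B = 6 <-> 1 = 1
A -> B = 2 -> 5 = 6
A -> (A -> B) = 2 -> 6 = 6
B <-> B = 5 <-> 5 = 6
!B = !5 = 1
(B <-> B) <-> !B = 6 <-> 1 = 1
(A -> (A -> B)) && ((B <-> B) <-> !B) = 6 && 1 = 1
!((A -> (A -> B)) && ((B <-> B) <-> !B)) = !1 = 5
((A <-> A) <-> !B) && !((A -> (A -> B)) && ((B <-> B) <-> !B)) = 1 && 5 = 1
!A = !2 = 4
B -> B = 5 -> 5 = 6
A <-> A = 2 <-> 2 = 6
(B -> B) -> (A <-> A) = 6 -> 6 = 6
!A -> ((B -> B) -> (A <-> A)) = 4 -> 6 = 6
!B = !5 = 1
A -> !B = 2 -> 1 = 5
!B = !5 = 1
(A -> !B) -> !B = 5 -> 1 = 2
!((A -> !B) -> !B) = !2 = 4
(!A -> ((B -> B) -> (A <-> A))) -> !((A -> !B) -> !B) = 6 -> 4 = 4
(((A <-> A) <-> !B) && !((A -> (A -> B)) && ((B <-> B) <-> !B))) && ((!A -> ((B -> B) -> (A <-> A))) -> !((A -> !B) -> !B)) = 1 && 4 = 1

1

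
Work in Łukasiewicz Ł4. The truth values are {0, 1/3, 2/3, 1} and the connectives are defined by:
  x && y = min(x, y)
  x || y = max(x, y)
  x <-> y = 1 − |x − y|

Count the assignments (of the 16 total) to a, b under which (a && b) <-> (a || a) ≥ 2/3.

13

a = 0, b = 0 ↦ 1  ≥
a = 0, b = 1/3 ↦ 1  ≥
a = 0, b = 2/3 ↦ 1  ≥
a = 0, b = 1 ↦ 1  ≥
a = 1/3, b = 0 ↦ 2/3  ≥
a = 1/3, b = 1/3 ↦ 1  ≥
a = 1/3, b = 2/3 ↦ 1  ≥
a = 1/3, b = 1 ↦ 1  ≥
a = 2/3, b = 0 ↦ 1/3  <
a = 2/3, b = 1/3 ↦ 2/3  ≥
a = 2/3, b = 2/3 ↦ 1  ≥
a = 2/3, b = 1 ↦ 1  ≥
a = 1, b = 0 ↦ 0  <
a = 1, b = 1/3 ↦ 1/3  <
a = 1, b = 2/3 ↦ 2/3  ≥
a = 1, b = 1 ↦ 1  ≥
So 13 of the 16 assignments meet the threshold.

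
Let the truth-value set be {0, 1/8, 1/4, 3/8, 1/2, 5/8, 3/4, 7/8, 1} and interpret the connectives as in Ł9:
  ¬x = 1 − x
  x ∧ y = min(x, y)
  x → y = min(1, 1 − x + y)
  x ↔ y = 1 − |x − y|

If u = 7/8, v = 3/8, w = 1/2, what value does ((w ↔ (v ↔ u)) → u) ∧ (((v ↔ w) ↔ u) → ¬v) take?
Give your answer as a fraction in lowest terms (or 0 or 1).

v ↔ u = 3/8 ↔ 7/8 = 1/2
w ↔ (v ↔ u) = 1/2 ↔ 1/2 = 1
(w ↔ (v ↔ u)) → u = 1 → 7/8 = 7/8
v ↔ w = 3/8 ↔ 1/2 = 7/8
(v ↔ w) ↔ u = 7/8 ↔ 7/8 = 1
¬v = ¬3/8 = 5/8
((v ↔ w) ↔ u) → ¬v = 1 → 5/8 = 5/8
((w ↔ (v ↔ u)) → u) ∧ (((v ↔ w) ↔ u) → ¬v) = 7/8 ∧ 5/8 = 5/8

5/8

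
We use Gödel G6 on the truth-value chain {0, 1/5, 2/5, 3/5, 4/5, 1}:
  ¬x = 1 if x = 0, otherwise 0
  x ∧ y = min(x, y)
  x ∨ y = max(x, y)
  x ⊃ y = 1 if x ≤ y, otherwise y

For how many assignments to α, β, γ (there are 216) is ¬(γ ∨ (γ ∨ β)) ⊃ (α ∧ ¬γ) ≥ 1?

211

value 1: 211 assignments (counts)
value 4/5: 1 assignment
value 3/5: 1 assignment
value 2/5: 1 assignment
value 1/5: 1 assignment
value 0: 1 assignment
So 211 of the 216 assignments meet the threshold.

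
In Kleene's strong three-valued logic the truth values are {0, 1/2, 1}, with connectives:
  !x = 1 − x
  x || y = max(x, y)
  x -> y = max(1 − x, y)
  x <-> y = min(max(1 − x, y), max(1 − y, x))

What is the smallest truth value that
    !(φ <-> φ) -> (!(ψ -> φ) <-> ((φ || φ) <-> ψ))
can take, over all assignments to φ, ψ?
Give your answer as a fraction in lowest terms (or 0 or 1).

Take φ = 1/2, ψ = 0:
φ <-> φ = 1/2 <-> 1/2 = 1/2
!(φ <-> φ) = !1/2 = 1/2
ψ -> φ = 0 -> 1/2 = 1
!(ψ -> φ) = !1 = 0
φ || φ = 1/2 || 1/2 = 1/2
(φ || φ) <-> ψ = 1/2 <-> 0 = 1/2
!(ψ -> φ) <-> ((φ || φ) <-> ψ) = 0 <-> 1/2 = 1/2
!(φ <-> φ) -> (!(ψ -> φ) <-> ((φ || φ) <-> ψ)) = 1/2 -> 1/2 = 1/2
No assignment yields a value below 1/2, so this is the minimum.

1/2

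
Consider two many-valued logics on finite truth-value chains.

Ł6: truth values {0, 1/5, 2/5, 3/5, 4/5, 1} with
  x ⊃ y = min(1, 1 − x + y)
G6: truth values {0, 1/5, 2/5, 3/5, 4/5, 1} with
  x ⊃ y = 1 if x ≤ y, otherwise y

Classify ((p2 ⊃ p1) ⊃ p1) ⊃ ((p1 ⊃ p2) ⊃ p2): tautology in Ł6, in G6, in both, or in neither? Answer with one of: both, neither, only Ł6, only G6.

only Ł6

In Ł6: every assignment gives 1 — tautology.
In G6: at p1 = 0, p2 = 1/5 the value is 1/5 — not a tautology.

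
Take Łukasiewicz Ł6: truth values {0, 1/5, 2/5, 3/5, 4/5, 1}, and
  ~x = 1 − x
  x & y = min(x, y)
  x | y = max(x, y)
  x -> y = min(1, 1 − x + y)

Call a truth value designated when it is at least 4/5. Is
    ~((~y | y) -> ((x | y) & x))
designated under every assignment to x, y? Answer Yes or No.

No

Counterexample: take x = 0, y = 2/5.
~y = ~2/5 = 3/5
~y | y = 3/5 | 2/5 = 3/5
x | y = 0 | 2/5 = 2/5
(x | y) & x = 2/5 & 0 = 0
(~y | y) -> ((x | y) & x) = 3/5 -> 0 = 2/5
~((~y | y) -> ((x | y) & x)) = ~2/5 = 3/5
This gives 3/5, which is below 4/5.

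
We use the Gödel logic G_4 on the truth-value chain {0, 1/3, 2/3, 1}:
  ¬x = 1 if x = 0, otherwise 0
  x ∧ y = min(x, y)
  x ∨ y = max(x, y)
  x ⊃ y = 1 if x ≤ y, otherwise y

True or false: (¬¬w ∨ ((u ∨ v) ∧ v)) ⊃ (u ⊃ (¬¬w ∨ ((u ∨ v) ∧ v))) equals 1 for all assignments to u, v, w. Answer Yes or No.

At u = 2/3, v = 0, w = 2/3, for instance:
¬w = ¬2/3 = 0
¬¬w = ¬0 = 1
u ∨ v = 2/3 ∨ 0 = 2/3
(u ∨ v) ∧ v = 2/3 ∧ 0 = 0
¬¬w ∨ ((u ∨ v) ∧ v) = 1 ∨ 0 = 1
u ⊃ (¬¬w ∨ ((u ∨ v) ∧ v)) = 2/3 ⊃ 1 = 1
(¬¬w ∨ ((u ∨ v) ∧ v)) ⊃ (u ⊃ (¬¬w ∨ ((u ∨ v) ∧ v))) = 1 ⊃ 1 = 1
and checking the remaining 63 assignments likewise gives ≥ 1 in every case.

Yes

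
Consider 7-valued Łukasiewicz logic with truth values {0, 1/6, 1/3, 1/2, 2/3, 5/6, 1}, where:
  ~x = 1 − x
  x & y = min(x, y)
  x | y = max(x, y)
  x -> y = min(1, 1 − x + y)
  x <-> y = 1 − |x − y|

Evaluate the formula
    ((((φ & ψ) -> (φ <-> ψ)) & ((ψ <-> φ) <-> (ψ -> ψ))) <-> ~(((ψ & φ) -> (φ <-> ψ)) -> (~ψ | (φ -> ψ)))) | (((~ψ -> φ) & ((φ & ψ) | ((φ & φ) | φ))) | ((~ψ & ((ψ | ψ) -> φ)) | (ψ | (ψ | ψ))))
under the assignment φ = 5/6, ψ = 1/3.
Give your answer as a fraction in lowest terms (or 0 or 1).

5/6

φ & ψ = 5/6 & 1/3 = 1/3
φ <-> ψ = 5/6 <-> 1/3 = 1/2
(φ & ψ) -> (φ <-> ψ) = 1/3 -> 1/2 = 1
ψ <-> φ = 1/3 <-> 5/6 = 1/2
ψ -> ψ = 1/3 -> 1/3 = 1
(ψ <-> φ) <-> (ψ -> ψ) = 1/2 <-> 1 = 1/2
((φ & ψ) -> (φ <-> ψ)) & ((ψ <-> φ) <-> (ψ -> ψ)) = 1 & 1/2 = 1/2
ψ & φ = 1/3 & 5/6 = 1/3
φ <-> ψ = 5/6 <-> 1/3 = 1/2
(ψ & φ) -> (φ <-> ψ) = 1/3 -> 1/2 = 1
~ψ = ~1/3 = 2/3
φ -> ψ = 5/6 -> 1/3 = 1/2
~ψ | (φ -> ψ) = 2/3 | 1/2 = 2/3
((ψ & φ) -> (φ <-> ψ)) -> (~ψ | (φ -> ψ)) = 1 -> 2/3 = 2/3
~(((ψ & φ) -> (φ <-> ψ)) -> (~ψ | (φ -> ψ))) = ~2/3 = 1/3
(((φ & ψ) -> (φ <-> ψ)) & ((ψ <-> φ) <-> (ψ -> ψ))) <-> ~(((ψ & φ) -> (φ <-> ψ)) -> (~ψ | (φ -> ψ))) = 1/2 <-> 1/3 = 5/6
~ψ = ~1/3 = 2/3
~ψ -> φ = 2/3 -> 5/6 = 1
φ & ψ = 5/6 & 1/3 = 1/3
φ & φ = 5/6 & 5/6 = 5/6
(φ & φ) | φ = 5/6 | 5/6 = 5/6
(φ & ψ) | ((φ & φ) | φ) = 1/3 | 5/6 = 5/6
(~ψ -> φ) & ((φ & ψ) | ((φ & φ) | φ)) = 1 & 5/6 = 5/6
~ψ = ~1/3 = 2/3
ψ | ψ = 1/3 | 1/3 = 1/3
(ψ | ψ) -> φ = 1/3 -> 5/6 = 1
~ψ & ((ψ | ψ) -> φ) = 2/3 & 1 = 2/3
ψ | ψ = 1/3 | 1/3 = 1/3
ψ | (ψ | ψ) = 1/3 | 1/3 = 1/3
(~ψ & ((ψ | ψ) -> φ)) | (ψ | (ψ | ψ)) = 2/3 | 1/3 = 2/3
((~ψ -> φ) & ((φ & ψ) | ((φ & φ) | φ))) | ((~ψ & ((ψ | ψ) -> φ)) | (ψ | (ψ | ψ))) = 5/6 | 2/3 = 5/6
((((φ & ψ) -> (φ <-> ψ)) & ((ψ <-> φ) <-> (ψ -> ψ))) <-> ~(((ψ & φ) -> (φ <-> ψ)) -> (~ψ | (φ -> ψ)))) | (((~ψ -> φ) & ((φ & ψ) | ((φ & φ) | φ))) | ((~ψ & ((ψ | ψ) -> φ)) | (ψ | (ψ | ψ)))) = 5/6 | 5/6 = 5/6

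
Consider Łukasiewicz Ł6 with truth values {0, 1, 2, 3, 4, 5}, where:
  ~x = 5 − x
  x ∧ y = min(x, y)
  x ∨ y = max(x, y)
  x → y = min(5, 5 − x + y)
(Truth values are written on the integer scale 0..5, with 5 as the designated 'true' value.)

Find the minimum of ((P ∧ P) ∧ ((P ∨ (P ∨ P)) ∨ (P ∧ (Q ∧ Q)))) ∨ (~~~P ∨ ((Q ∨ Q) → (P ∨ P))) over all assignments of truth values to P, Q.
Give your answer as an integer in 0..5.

3

Take P = 2, Q = 4:
P ∧ P = 2 ∧ 2 = 2
P ∨ P = 2 ∨ 2 = 2
P ∨ (P ∨ P) = 2 ∨ 2 = 2
Q ∧ Q = 4 ∧ 4 = 4
P ∧ (Q ∧ Q) = 2 ∧ 4 = 2
(P ∨ (P ∨ P)) ∨ (P ∧ (Q ∧ Q)) = 2 ∨ 2 = 2
(P ∧ P) ∧ ((P ∨ (P ∨ P)) ∨ (P ∧ (Q ∧ Q))) = 2 ∧ 2 = 2
~P = ~2 = 3
~~P = ~3 = 2
~~~P = ~2 = 3
Q ∨ Q = 4 ∨ 4 = 4
P ∨ P = 2 ∨ 2 = 2
(Q ∨ Q) → (P ∨ P) = 4 → 2 = 3
~~~P ∨ ((Q ∨ Q) → (P ∨ P)) = 3 ∨ 3 = 3
((P ∧ P) ∧ ((P ∨ (P ∨ P)) ∨ (P ∧ (Q ∧ Q)))) ∨ (~~~P ∨ ((Q ∨ Q) → (P ∨ P))) = 2 ∨ 3 = 3
No assignment yields a value below 3, so this is the minimum.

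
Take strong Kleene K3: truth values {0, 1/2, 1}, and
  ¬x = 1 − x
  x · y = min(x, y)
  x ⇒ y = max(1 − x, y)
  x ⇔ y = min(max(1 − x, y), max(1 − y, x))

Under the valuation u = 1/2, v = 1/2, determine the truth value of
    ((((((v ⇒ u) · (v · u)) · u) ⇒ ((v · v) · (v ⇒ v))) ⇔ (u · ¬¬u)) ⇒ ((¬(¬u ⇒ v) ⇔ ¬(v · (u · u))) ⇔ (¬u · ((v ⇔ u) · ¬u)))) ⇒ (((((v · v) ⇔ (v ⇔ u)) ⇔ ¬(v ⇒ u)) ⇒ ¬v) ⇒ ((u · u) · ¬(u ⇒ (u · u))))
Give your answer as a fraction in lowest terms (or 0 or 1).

1/2

v ⇒ u = 1/2 ⇒ 1/2 = 1/2
v · u = 1/2 · 1/2 = 1/2
(v ⇒ u) · (v · u) = 1/2 · 1/2 = 1/2
((v ⇒ u) · (v · u)) · u = 1/2 · 1/2 = 1/2
v · v = 1/2 · 1/2 = 1/2
v ⇒ v = 1/2 ⇒ 1/2 = 1/2
(v · v) · (v ⇒ v) = 1/2 · 1/2 = 1/2
(((v ⇒ u) · (v · u)) · u) ⇒ ((v · v) · (v ⇒ v)) = 1/2 ⇒ 1/2 = 1/2
¬u = ¬1/2 = 1/2
¬¬u = ¬1/2 = 1/2
u · ¬¬u = 1/2 · 1/2 = 1/2
((((v ⇒ u) · (v · u)) · u) ⇒ ((v · v) · (v ⇒ v))) ⇔ (u · ¬¬u) = 1/2 ⇔ 1/2 = 1/2
¬u = ¬1/2 = 1/2
¬u ⇒ v = 1/2 ⇒ 1/2 = 1/2
¬(¬u ⇒ v) = ¬1/2 = 1/2
u · u = 1/2 · 1/2 = 1/2
v · (u · u) = 1/2 · 1/2 = 1/2
¬(v · (u · u)) = ¬1/2 = 1/2
¬(¬u ⇒ v) ⇔ ¬(v · (u · u)) = 1/2 ⇔ 1/2 = 1/2
¬u = ¬1/2 = 1/2
v ⇔ u = 1/2 ⇔ 1/2 = 1/2
¬u = ¬1/2 = 1/2
(v ⇔ u) · ¬u = 1/2 · 1/2 = 1/2
¬u · ((v ⇔ u) · ¬u) = 1/2 · 1/2 = 1/2
(¬(¬u ⇒ v) ⇔ ¬(v · (u · u))) ⇔ (¬u · ((v ⇔ u) · ¬u)) = 1/2 ⇔ 1/2 = 1/2
(((((v ⇒ u) · (v · u)) · u) ⇒ ((v · v) · (v ⇒ v))) ⇔ (u · ¬¬u)) ⇒ ((¬(¬u ⇒ v) ⇔ ¬(v · (u · u))) ⇔ (¬u · ((v ⇔ u) · ¬u))) = 1/2 ⇒ 1/2 = 1/2
v · v = 1/2 · 1/2 = 1/2
v ⇔ u = 1/2 ⇔ 1/2 = 1/2
(v · v) ⇔ (v ⇔ u) = 1/2 ⇔ 1/2 = 1/2
v ⇒ u = 1/2 ⇒ 1/2 = 1/2
¬(v ⇒ u) = ¬1/2 = 1/2
((v · v) ⇔ (v ⇔ u)) ⇔ ¬(v ⇒ u) = 1/2 ⇔ 1/2 = 1/2
¬v = ¬1/2 = 1/2
(((v · v) ⇔ (v ⇔ u)) ⇔ ¬(v ⇒ u)) ⇒ ¬v = 1/2 ⇒ 1/2 = 1/2
u · u = 1/2 · 1/2 = 1/2
u · u = 1/2 · 1/2 = 1/2
u ⇒ (u · u) = 1/2 ⇒ 1/2 = 1/2
¬(u ⇒ (u · u)) = ¬1/2 = 1/2
(u · u) · ¬(u ⇒ (u · u)) = 1/2 · 1/2 = 1/2
((((v · v) ⇔ (v ⇔ u)) ⇔ ¬(v ⇒ u)) ⇒ ¬v) ⇒ ((u · u) · ¬(u ⇒ (u · u))) = 1/2 ⇒ 1/2 = 1/2
((((((v ⇒ u) · (v · u)) · u) ⇒ ((v · v) · (v ⇒ v))) ⇔ (u · ¬¬u)) ⇒ ((¬(¬u ⇒ v) ⇔ ¬(v · (u · u))) ⇔ (¬u · ((v ⇔ u) · ¬u)))) ⇒ (((((v · v) ⇔ (v ⇔ u)) ⇔ ¬(v ⇒ u)) ⇒ ¬v) ⇒ ((u · u) · ¬(u ⇒ (u · u)))) = 1/2 ⇒ 1/2 = 1/2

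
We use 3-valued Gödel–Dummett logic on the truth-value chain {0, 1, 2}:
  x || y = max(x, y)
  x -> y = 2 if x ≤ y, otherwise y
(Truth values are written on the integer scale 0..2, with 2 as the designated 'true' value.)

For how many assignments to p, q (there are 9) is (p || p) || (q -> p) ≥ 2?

6

p = 0, q = 0 ↦ 2  ≥
p = 0, q = 1 ↦ 0  <
p = 0, q = 2 ↦ 0  <
p = 1, q = 0 ↦ 2  ≥
p = 1, q = 1 ↦ 2  ≥
p = 1, q = 2 ↦ 1  <
p = 2, q = 0 ↦ 2  ≥
p = 2, q = 1 ↦ 2  ≥
p = 2, q = 2 ↦ 2  ≥
So 6 of the 9 assignments meet the threshold.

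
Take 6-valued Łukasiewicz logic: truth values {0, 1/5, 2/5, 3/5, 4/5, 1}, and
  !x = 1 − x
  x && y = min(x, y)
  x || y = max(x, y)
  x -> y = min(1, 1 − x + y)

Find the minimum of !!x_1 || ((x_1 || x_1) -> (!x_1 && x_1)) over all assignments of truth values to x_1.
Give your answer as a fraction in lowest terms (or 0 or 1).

4/5

Take x_1 = 3/5:
!x_1 = !3/5 = 2/5
!!x_1 = !2/5 = 3/5
x_1 || x_1 = 3/5 || 3/5 = 3/5
!x_1 = !3/5 = 2/5
!x_1 && x_1 = 2/5 && 3/5 = 2/5
(x_1 || x_1) -> (!x_1 && x_1) = 3/5 -> 2/5 = 4/5
!!x_1 || ((x_1 || x_1) -> (!x_1 && x_1)) = 3/5 || 4/5 = 4/5
No assignment yields a value below 4/5, so this is the minimum.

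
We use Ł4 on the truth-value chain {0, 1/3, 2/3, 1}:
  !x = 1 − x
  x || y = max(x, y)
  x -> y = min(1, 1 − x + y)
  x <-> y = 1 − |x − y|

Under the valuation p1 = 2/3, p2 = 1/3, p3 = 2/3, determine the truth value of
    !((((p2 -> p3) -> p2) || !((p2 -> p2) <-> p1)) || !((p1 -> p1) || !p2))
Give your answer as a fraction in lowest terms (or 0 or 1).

2/3

p2 -> p3 = 1/3 -> 2/3 = 1
(p2 -> p3) -> p2 = 1 -> 1/3 = 1/3
p2 -> p2 = 1/3 -> 1/3 = 1
(p2 -> p2) <-> p1 = 1 <-> 2/3 = 2/3
!((p2 -> p2) <-> p1) = !2/3 = 1/3
((p2 -> p3) -> p2) || !((p2 -> p2) <-> p1) = 1/3 || 1/3 = 1/3
p1 -> p1 = 2/3 -> 2/3 = 1
!p2 = !1/3 = 2/3
(p1 -> p1) || !p2 = 1 || 2/3 = 1
!((p1 -> p1) || !p2) = !1 = 0
(((p2 -> p3) -> p2) || !((p2 -> p2) <-> p1)) || !((p1 -> p1) || !p2) = 1/3 || 0 = 1/3
!((((p2 -> p3) -> p2) || !((p2 -> p2) <-> p1)) || !((p1 -> p1) || !p2)) = !1/3 = 2/3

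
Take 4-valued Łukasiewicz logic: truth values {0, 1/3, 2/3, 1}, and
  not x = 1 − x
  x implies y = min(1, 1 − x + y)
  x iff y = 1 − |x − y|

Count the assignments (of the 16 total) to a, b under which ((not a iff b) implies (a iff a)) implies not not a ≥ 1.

a = 0, b = 0 ↦ 0  <
a = 0, b = 1/3 ↦ 0  <
a = 0, b = 2/3 ↦ 0  <
a = 0, b = 1 ↦ 0  <
a = 1/3, b = 0 ↦ 1/3  <
a = 1/3, b = 1/3 ↦ 1/3  <
a = 1/3, b = 2/3 ↦ 1/3  <
a = 1/3, b = 1 ↦ 1/3  <
a = 2/3, b = 0 ↦ 2/3  <
a = 2/3, b = 1/3 ↦ 2/3  <
a = 2/3, b = 2/3 ↦ 2/3  <
a = 2/3, b = 1 ↦ 2/3  <
a = 1, b = 0 ↦ 1  ≥
a = 1, b = 1/3 ↦ 1  ≥
a = 1, b = 2/3 ↦ 1  ≥
a = 1, b = 1 ↦ 1  ≥
So 4 of the 16 assignments meet the threshold.

4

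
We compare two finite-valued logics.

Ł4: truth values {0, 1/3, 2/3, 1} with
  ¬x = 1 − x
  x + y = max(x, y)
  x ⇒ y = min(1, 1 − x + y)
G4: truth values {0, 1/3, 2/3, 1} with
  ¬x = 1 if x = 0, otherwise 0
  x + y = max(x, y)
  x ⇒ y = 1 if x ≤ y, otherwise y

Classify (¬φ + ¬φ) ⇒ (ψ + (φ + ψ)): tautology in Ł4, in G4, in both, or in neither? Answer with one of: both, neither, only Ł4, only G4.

neither

In Ł4: at φ = 0, ψ = 0 the value is 0 — not a tautology.
In G4: at φ = 0, ψ = 0 the value is 0 — not a tautology.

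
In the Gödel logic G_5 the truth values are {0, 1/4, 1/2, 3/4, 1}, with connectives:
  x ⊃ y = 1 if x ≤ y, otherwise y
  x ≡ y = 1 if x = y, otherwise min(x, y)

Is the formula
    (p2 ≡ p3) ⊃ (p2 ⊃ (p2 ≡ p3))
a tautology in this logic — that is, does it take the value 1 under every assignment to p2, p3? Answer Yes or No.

At p2 = 1/4, p3 = 1, for instance:
p2 ≡ p3 = 1/4 ≡ 1 = 1/4
p2 ⊃ (p2 ≡ p3) = 1/4 ⊃ 1/4 = 1
(p2 ≡ p3) ⊃ (p2 ⊃ (p2 ≡ p3)) = 1/4 ⊃ 1 = 1
and checking the remaining 24 assignments likewise gives ≥ 1 in every case.

Yes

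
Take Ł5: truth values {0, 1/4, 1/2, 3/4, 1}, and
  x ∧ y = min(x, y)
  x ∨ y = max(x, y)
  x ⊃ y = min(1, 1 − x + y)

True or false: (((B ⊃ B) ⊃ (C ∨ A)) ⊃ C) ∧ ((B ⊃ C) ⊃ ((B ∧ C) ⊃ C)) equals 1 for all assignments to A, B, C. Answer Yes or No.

No

Counterexample: take A = 1/4, B = 0, C = 0.
B ⊃ B = 0 ⊃ 0 = 1
C ∨ A = 0 ∨ 1/4 = 1/4
(B ⊃ B) ⊃ (C ∨ A) = 1 ⊃ 1/4 = 1/4
((B ⊃ B) ⊃ (C ∨ A)) ⊃ C = 1/4 ⊃ 0 = 3/4
B ⊃ C = 0 ⊃ 0 = 1
B ∧ C = 0 ∧ 0 = 0
(B ∧ C) ⊃ C = 0 ⊃ 0 = 1
(B ⊃ C) ⊃ ((B ∧ C) ⊃ C) = 1 ⊃ 1 = 1
(((B ⊃ B) ⊃ (C ∨ A)) ⊃ C) ∧ ((B ⊃ C) ⊃ ((B ∧ C) ⊃ C)) = 3/4 ∧ 1 = 3/4
This gives 3/4 ≠ 1.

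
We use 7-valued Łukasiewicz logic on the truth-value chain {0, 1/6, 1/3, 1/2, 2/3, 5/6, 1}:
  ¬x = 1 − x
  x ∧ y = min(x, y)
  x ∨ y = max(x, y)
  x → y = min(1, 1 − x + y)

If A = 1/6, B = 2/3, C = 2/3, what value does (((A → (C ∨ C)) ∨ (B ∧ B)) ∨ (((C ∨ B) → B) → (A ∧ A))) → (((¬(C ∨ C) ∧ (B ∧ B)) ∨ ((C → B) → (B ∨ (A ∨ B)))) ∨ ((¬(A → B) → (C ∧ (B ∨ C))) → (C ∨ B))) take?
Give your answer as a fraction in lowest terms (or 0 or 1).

C ∨ C = 2/3 ∨ 2/3 = 2/3
A → (C ∨ C) = 1/6 → 2/3 = 1
B ∧ B = 2/3 ∧ 2/3 = 2/3
(A → (C ∨ C)) ∨ (B ∧ B) = 1 ∨ 2/3 = 1
C ∨ B = 2/3 ∨ 2/3 = 2/3
(C ∨ B) → B = 2/3 → 2/3 = 1
A ∧ A = 1/6 ∧ 1/6 = 1/6
((C ∨ B) → B) → (A ∧ A) = 1 → 1/6 = 1/6
((A → (C ∨ C)) ∨ (B ∧ B)) ∨ (((C ∨ B) → B) → (A ∧ A)) = 1 ∨ 1/6 = 1
C ∨ C = 2/3 ∨ 2/3 = 2/3
¬(C ∨ C) = ¬2/3 = 1/3
B ∧ B = 2/3 ∧ 2/3 = 2/3
¬(C ∨ C) ∧ (B ∧ B) = 1/3 ∧ 2/3 = 1/3
C → B = 2/3 → 2/3 = 1
A ∨ B = 1/6 ∨ 2/3 = 2/3
B ∨ (A ∨ B) = 2/3 ∨ 2/3 = 2/3
(C → B) → (B ∨ (A ∨ B)) = 1 → 2/3 = 2/3
(¬(C ∨ C) ∧ (B ∧ B)) ∨ ((C → B) → (B ∨ (A ∨ B))) = 1/3 ∨ 2/3 = 2/3
A → B = 1/6 → 2/3 = 1
¬(A → B) = ¬1 = 0
B ∨ C = 2/3 ∨ 2/3 = 2/3
C ∧ (B ∨ C) = 2/3 ∧ 2/3 = 2/3
¬(A → B) → (C ∧ (B ∨ C)) = 0 → 2/3 = 1
C ∨ B = 2/3 ∨ 2/3 = 2/3
(¬(A → B) → (C ∧ (B ∨ C))) → (C ∨ B) = 1 → 2/3 = 2/3
((¬(C ∨ C) ∧ (B ∧ B)) ∨ ((C → B) → (B ∨ (A ∨ B)))) ∨ ((¬(A → B) → (C ∧ (B ∨ C))) → (C ∨ B)) = 2/3 ∨ 2/3 = 2/3
(((A → (C ∨ C)) ∨ (B ∧ B)) ∨ (((C ∨ B) → B) → (A ∧ A))) → (((¬(C ∨ C) ∧ (B ∧ B)) ∨ ((C → B) → (B ∨ (A ∨ B)))) ∨ ((¬(A → B) → (C ∧ (B ∨ C))) → (C ∨ B))) = 1 → 2/3 = 2/3

2/3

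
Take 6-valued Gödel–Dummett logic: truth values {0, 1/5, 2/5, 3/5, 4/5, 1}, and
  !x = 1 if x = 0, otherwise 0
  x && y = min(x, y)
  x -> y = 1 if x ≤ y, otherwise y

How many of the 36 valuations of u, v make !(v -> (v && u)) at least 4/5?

5

value 1: 5 assignments (counts)
value 0: 31 assignments
So 5 of the 36 assignments meet the threshold.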